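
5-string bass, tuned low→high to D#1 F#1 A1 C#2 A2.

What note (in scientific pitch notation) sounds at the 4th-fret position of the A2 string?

C#3

A2 is MIDI 45. Adding 4 gives 49, which is C#3.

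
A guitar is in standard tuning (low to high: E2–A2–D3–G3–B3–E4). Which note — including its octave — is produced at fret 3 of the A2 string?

A2 is MIDI 45. Adding 3 gives 48, which is C3.

C3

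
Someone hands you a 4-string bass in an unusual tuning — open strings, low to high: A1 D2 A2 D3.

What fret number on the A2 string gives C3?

C3 is 3 semitones above the open A2 (A–A#–B–C), so it sits at fret 3.

3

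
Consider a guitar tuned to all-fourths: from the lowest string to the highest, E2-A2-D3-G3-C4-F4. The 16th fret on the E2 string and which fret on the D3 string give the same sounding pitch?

6

Fret 16 on E2 is MIDI 40 + 16 = 56 (G♯3). On the D3 string (open MIDI 50), that pitch is 56 − 50 = fret 6.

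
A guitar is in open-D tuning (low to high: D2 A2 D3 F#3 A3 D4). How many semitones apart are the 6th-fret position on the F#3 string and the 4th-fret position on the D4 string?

F#3 at fret 6 → C4 (MIDI 60); D4 at fret 4 → F#4 (MIDI 66).
60 − 66 = -6, so the two pitches are 6 semitones apart, with F#4 the higher.

6 semitones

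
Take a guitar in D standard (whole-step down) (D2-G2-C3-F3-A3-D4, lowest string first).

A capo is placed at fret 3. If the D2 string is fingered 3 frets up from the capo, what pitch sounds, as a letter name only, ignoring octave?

G#

The capo raises the open D2 by 3 semitones to F2; fretting 3 more gives D2 + 3 + 3 = D2 + 6 semitones, landing on G#.
(Also written Ab.)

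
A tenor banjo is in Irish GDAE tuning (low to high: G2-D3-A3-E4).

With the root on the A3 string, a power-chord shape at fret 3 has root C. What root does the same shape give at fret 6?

Moving from fret 3 to fret 6 shifts the root by 3 semitones.
C up 3 semitones is D#.

D#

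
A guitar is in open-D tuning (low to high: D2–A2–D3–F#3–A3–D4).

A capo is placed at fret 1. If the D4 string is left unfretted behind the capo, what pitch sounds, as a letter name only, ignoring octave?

The capo raises the open D4 by 1 semitone to D#4; fretting 0 more gives D4 + 1 + 0 = D4 + 1 semitone, landing on D#.
(Also written Eb.)

D#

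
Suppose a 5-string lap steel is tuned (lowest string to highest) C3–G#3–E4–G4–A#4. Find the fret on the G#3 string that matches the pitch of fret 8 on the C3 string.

C3 at fret 8 is C3 + 8 semitones = G#3.
The open G#3 string is 8 semitones above the open C3, so the same pitch on the G#3 string lies at fret 8 − 8 = 0.

0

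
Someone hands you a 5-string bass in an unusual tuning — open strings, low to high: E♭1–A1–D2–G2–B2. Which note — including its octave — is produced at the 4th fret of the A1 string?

Each fret is one semitone, so A1 + 4 = D♭2.

D♭2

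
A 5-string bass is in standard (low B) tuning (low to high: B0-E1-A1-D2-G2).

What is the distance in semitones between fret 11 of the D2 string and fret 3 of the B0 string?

D2 at fret 11 → C♯3 (MIDI 49); B0 at fret 3 → D1 (MIDI 26).
49 − 26 = 23, so the two pitches are 23 semitones apart, with C♯3 the higher.

23 semitones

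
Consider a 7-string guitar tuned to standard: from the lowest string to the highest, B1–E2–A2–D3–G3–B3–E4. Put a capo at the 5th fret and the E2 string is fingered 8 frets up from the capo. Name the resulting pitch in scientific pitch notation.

The capo raises the open E2 by 5 semitones to A2; fretting 8 more gives E2 + 5 + 8 = E2 + 13 semitones = F3.

F3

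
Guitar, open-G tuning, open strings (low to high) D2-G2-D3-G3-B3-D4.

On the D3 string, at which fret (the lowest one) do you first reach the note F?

From D3, count semitones up the chromatic scale until reaching F: D–D#–E–F — 3 steps.

3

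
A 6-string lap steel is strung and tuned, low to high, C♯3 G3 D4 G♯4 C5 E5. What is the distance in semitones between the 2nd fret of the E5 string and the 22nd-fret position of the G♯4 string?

12 semitones

E5 at fret 2 → F♯5 (MIDI 78); G♯4 at fret 22 → F♯6 (MIDI 90).
78 − 90 = -12, so the two pitches are 12 semitones apart, with F♯6 the higher.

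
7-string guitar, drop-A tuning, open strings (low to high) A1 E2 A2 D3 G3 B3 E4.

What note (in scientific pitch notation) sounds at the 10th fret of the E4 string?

The open E4 string plus 10 semitones: E–F–F#–G–…–C–C#–D.
The walk passes from B into C once, so the octave number goes from 4 to 5.

D5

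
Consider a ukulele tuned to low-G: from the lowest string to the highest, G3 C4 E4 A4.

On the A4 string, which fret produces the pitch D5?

D5 is 5 semitones above the open A4 (A–A#–B–C–C#–D), so it sits at fret 5.

5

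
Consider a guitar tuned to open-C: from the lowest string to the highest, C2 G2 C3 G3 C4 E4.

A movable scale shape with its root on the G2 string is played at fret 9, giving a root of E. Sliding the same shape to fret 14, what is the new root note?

Moving from fret 9 to fret 14 shifts the root by 5 semitones.
E up 5 semitones is A.

A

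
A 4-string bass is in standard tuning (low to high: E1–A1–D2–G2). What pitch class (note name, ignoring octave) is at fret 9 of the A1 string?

F♯

The open A1 string plus 9 semitones: A–A#–B–C–C#–D–D#–E–F–F#.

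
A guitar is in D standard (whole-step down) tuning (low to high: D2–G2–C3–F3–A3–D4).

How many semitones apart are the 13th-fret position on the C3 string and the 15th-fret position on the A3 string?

11 semitones

C3 at fret 13 → C#4 (MIDI 61); A3 at fret 15 → C5 (MIDI 72).
61 − 72 = -11, so the two pitches are 11 semitones apart, with C5 the higher.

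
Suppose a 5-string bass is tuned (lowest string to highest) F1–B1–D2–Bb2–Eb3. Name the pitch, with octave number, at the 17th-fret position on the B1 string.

Each fret is one semitone, so B1 + 17 = E3.

E3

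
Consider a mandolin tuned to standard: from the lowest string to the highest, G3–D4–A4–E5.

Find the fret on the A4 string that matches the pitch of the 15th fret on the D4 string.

8

Fret 15 on D4 is MIDI 62 + 15 = 77 (F5). On the A4 string (open MIDI 69), that pitch is 77 − 69 = fret 8.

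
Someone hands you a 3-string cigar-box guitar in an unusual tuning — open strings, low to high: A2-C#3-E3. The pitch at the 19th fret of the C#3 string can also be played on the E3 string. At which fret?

Fret 19 on C#3 is MIDI 49 + 19 = 68 (G#4). On the E3 string (open MIDI 52), that pitch is 68 − 52 = fret 16.

16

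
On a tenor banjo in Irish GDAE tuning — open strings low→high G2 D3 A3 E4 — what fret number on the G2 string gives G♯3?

G♯3 is 13 semitones above the open G2 (G–G#–A–A#–…–F#–G–G#), so it sits at fret 13.

13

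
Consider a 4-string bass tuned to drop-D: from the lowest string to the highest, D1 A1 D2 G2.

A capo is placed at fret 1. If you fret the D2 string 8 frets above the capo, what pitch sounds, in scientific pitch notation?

The capo raises the open D2 by 1 semitone to D#2; fretting 8 more gives D2 + 1 + 8 = D2 + 9 semitones = B2.

B2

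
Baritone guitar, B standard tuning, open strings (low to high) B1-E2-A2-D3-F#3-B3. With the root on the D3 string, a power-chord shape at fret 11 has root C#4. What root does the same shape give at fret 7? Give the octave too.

Moving from fret 11 to fret 7 shifts the root by -4 semitones.
C#4 down 4 semitones is A3.

A3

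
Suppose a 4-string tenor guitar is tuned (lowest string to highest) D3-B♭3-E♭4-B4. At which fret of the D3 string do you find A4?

19

A4 is 19 semitones above the open D3 (D–Eb–E–F–…–G–Ab–A), so it sits at fret 19.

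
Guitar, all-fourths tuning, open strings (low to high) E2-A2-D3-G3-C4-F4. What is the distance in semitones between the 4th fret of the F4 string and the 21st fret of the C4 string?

12 semitones

F4 at fret 4 → A4 (MIDI 69); C4 at fret 21 → A5 (MIDI 81).
69 − 81 = -12, so the two pitches are 12 semitones apart, with A5 the higher.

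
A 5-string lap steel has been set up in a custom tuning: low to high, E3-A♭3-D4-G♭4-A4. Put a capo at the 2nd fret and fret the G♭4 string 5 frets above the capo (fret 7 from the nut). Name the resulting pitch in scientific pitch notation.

The capo raises the open G♭4 by 2 semitones to A♭4; fretting 5 more gives G♭4 + 2 + 5 = G♭4 + 7 semitones = D♭5.
(Also written C♯.)

D♭5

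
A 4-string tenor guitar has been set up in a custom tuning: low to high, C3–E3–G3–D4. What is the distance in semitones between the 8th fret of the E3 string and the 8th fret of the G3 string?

E3 at fret 8 → C4 (MIDI 60); G3 at fret 8 → D#4 (MIDI 63).
60 − 63 = -3, so the two pitches are 3 semitones apart, with D#4 the higher.

3 semitones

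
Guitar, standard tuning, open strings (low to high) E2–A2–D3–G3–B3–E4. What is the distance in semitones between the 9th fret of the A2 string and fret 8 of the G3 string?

A2 at fret 9 → F#3 (MIDI 54); G3 at fret 8 → D#4 (MIDI 63).
54 − 63 = -9, so the two pitches are 9 semitones apart, with D#4 the higher.

9 semitones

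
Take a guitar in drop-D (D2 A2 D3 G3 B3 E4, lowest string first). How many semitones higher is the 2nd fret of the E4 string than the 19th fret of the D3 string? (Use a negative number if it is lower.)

-3 semitones

E4 at fret 2 → F♯4 (MIDI 66); D3 at fret 19 → A4 (MIDI 69).
66 − 69 = -3, so the two pitches are 3 semitones apart.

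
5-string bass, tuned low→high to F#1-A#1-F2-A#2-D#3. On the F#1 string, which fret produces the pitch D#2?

9

D#2 is 9 semitones above the open F#1 (F#–G–G#–A–A#–B–C–C#–D–D#), so it sits at fret 9.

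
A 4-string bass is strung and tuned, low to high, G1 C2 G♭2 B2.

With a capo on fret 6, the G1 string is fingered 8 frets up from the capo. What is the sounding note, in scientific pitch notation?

A2

The capo raises the open G1 by 6 semitones to D♭2; fretting 8 more gives G1 + 6 + 8 = G1 + 14 semitones = A2.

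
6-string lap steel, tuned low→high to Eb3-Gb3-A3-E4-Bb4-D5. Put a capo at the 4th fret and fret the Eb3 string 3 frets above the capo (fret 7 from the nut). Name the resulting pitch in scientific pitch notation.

Bb3

The capo raises the open Eb3 by 4 semitones to G3; fretting 3 more gives Eb3 + 4 + 3 = Eb3 + 7 semitones = Bb3.
(Also written A#.)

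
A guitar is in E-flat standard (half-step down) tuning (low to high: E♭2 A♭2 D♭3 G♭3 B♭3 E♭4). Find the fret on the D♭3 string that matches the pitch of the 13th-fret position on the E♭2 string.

3

E♭2 at fret 13 is E♭2 + 13 semitones = E3.
The open D♭3 string is 10 semitones above the open E♭2, so the same pitch on the D♭3 string lies at fret 13 − 10 = 3.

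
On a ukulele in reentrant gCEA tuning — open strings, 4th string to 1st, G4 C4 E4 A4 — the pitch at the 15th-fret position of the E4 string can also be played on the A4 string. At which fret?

E4 at fret 15 is E4 + 15 semitones = G5.
The open A4 string is 5 semitones above the open E4, so the same pitch on the A4 string lies at fret 15 − 5 = 10.

10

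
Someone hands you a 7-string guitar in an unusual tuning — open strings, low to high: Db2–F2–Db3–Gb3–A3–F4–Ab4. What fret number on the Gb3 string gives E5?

E5 is 22 semitones above the open Gb3 (Gb–G–Ab–A–…–D–Eb–E), so it sits at fret 22.

22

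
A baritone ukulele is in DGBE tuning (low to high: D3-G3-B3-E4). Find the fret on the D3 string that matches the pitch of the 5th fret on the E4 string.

19

Fret 5 on E4 is MIDI 64 + 5 = 69 (A4). On the D3 string (open MIDI 50), that pitch is 69 − 50 = fret 19.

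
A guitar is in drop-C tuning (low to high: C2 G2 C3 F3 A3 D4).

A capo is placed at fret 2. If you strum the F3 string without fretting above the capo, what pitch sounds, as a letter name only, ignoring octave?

The capo raises the open F3 by 2 semitones to G3; fretting 0 more gives F3 + 2 + 0 = F3 + 2 semitones, landing on G.

G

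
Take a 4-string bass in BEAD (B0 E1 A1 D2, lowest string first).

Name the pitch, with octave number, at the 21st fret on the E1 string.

C♯3

The open E1 string plus 21 semitones: E–F–F#–G–…–B–C–C#.
The walk passes from B into C 2 times, so the octave number goes from 1 to 3.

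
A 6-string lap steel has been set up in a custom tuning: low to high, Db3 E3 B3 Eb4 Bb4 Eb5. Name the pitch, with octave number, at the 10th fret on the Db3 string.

B3

Each fret is one semitone, so Db3 + 10 = B3.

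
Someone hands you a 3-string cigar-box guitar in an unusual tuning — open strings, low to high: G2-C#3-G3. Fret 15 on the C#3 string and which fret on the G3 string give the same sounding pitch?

9

Fret 15 on C#3 is MIDI 49 + 15 = 64 (E4). On the G3 string (open MIDI 55), that pitch is 64 − 55 = fret 9.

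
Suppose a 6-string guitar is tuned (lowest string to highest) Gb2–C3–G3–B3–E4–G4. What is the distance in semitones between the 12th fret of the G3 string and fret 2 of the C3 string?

17 semitones

G3 at fret 12 → G4 (MIDI 67); C3 at fret 2 → D3 (MIDI 50).
67 − 50 = 17, so the two pitches are 17 semitones apart, with G4 the higher.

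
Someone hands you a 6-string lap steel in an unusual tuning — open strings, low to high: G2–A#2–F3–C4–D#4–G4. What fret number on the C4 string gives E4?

4

E4 is 4 semitones above the open C4 (C–C#–D–D#–E), so it sits at fret 4.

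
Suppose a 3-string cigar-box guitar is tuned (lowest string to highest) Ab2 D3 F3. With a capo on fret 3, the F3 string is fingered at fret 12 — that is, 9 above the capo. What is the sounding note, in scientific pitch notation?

F4

The capo raises the open F3 by 3 semitones to Ab3; fretting 9 more gives F3 + 3 + 9 = F3 + 12 semitones = F4.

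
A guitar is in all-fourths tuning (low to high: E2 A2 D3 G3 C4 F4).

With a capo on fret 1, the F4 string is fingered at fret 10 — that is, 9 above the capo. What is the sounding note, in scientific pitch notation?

D♯5

The capo raises the open F4 by 1 semitone to F♯4; fretting 9 more gives F4 + 1 + 9 = F4 + 10 semitones = D♯5.
(Also written E♭.)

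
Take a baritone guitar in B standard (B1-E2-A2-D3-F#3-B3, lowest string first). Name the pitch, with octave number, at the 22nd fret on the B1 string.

Each fret is one semitone, so B1 + 22 = A3.

A3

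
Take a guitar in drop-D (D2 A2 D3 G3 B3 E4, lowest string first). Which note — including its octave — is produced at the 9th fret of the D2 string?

D2 is MIDI 38. Adding 9 gives 47, which is B2.

B2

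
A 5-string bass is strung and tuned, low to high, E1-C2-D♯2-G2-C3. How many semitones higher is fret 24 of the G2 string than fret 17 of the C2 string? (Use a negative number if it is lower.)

G2 at fret 24 → G4 (MIDI 67); C2 at fret 17 → F3 (MIDI 53).
67 − 53 = 14, so the two pitches are 14 semitones apart.

14 semitones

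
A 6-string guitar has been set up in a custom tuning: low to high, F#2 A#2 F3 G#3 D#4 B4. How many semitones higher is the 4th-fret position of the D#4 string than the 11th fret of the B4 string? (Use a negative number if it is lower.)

-15 semitones

D#4 at fret 4 → G4 (MIDI 67); B4 at fret 11 → A#5 (MIDI 82).
67 − 82 = -15, so the two pitches are 15 semitones apart.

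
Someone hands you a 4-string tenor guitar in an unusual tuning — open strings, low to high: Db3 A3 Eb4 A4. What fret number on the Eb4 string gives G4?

4

G4 is 4 semitones above the open Eb4 (Eb–E–F–Gb–G), so it sits at fret 4.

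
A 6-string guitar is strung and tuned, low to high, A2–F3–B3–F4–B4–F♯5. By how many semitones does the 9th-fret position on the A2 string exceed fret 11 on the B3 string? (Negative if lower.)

-16 semitones

A2 at fret 9 → F♯3 (MIDI 54); B3 at fret 11 → A♯4 (MIDI 70).
54 − 70 = -16, so the two pitches are 16 semitones apart.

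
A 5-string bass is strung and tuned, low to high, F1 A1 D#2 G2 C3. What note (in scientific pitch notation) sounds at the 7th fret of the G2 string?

D3

Each fret is one semitone, so G2 + 7 = D3.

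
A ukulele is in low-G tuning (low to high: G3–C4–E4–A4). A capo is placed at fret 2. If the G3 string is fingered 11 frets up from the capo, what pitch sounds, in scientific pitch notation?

The capo raises the open G3 by 2 semitones to A3; fretting 11 more gives G3 + 2 + 11 = G3 + 13 semitones = G♯4.
(Also written A♭.)

G♯4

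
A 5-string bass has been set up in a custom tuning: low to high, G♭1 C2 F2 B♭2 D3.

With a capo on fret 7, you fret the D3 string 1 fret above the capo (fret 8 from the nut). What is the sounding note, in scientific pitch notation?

The capo raises the open D3 by 7 semitones to A3; fretting 1 more gives D3 + 7 + 1 = D3 + 8 semitones = B♭3.

B♭3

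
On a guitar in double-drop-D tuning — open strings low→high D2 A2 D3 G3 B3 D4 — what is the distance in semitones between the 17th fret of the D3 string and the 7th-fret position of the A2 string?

15 semitones

D3 at fret 17 → G4 (MIDI 67); A2 at fret 7 → E3 (MIDI 52).
67 − 52 = 15, so the two pitches are 15 semitones apart, with G4 the higher.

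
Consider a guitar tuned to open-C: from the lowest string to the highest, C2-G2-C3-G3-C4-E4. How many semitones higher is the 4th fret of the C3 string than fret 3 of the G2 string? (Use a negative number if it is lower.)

C3 at fret 4 → E3 (MIDI 52); G2 at fret 3 → A#2 (MIDI 46).
52 − 46 = 6, so the two pitches are 6 semitones apart.

6 semitones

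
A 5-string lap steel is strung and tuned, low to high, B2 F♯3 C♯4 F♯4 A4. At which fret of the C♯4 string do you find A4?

8

A4 is 8 semitones above the open C♯4 (C#–D–D#–E–F–F#–G–G#–A), so it sits at fret 8.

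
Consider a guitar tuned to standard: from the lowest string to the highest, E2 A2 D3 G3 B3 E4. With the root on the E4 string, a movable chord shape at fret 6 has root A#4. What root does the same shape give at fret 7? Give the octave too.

B4

Moving from fret 6 to fret 7 shifts the root by 1 semitone.
A#4 up 1 semitone is B4.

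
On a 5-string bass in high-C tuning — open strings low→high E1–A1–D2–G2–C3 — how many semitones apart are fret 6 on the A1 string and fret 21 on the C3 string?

A1 at fret 6 → D#2 (MIDI 39); C3 at fret 21 → A4 (MIDI 69).
39 − 69 = -30, so the two pitches are 30 semitones apart, with A4 the higher.

30 semitones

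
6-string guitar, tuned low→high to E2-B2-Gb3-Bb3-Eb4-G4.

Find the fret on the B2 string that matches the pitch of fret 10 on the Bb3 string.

21

Fret 10 on Bb3 is MIDI 58 + 10 = 68 (Ab4). On the B2 string (open MIDI 47), that pitch is 68 − 47 = fret 21.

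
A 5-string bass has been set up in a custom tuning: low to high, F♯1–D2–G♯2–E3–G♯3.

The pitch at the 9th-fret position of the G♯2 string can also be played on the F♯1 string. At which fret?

Fret 9 on G♯2 is MIDI 44 + 9 = 53 (F3). On the F♯1 string (open MIDI 30), that pitch is 53 − 30 = fret 23.

23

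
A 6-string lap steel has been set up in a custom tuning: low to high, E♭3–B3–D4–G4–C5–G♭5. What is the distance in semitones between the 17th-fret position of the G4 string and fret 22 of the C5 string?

G4 at fret 17 → C6 (MIDI 84); C5 at fret 22 → B♭6 (MIDI 94).
84 − 94 = -10, so the two pitches are 10 semitones apart, with B♭6 the higher.

10 semitones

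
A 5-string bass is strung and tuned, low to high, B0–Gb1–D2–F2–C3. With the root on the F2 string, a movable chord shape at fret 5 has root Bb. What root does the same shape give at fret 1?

Gb

Moving from fret 5 to fret 1 shifts the root by -4 semitones.
Bb down 4 semitones is Gb.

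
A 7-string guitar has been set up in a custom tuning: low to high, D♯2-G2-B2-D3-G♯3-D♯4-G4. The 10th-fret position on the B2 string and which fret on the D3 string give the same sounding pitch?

7

Fret 10 on B2 is MIDI 47 + 10 = 57 (A3). On the D3 string (open MIDI 50), that pitch is 57 − 50 = fret 7.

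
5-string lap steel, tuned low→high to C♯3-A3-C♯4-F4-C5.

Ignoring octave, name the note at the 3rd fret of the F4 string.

F4 is MIDI 65. Adding 3 gives 68; 68 mod 12 = 8, i.e. G♯.
(Equivalently spelled A♭.)

G♯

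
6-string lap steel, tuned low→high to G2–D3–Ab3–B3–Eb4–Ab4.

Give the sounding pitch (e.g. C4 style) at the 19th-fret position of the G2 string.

G2 is MIDI 43. Adding 19 gives 62, which is D4.

D4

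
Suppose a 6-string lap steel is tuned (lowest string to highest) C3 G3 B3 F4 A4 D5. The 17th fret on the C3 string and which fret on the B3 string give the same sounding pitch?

6

C3 at fret 17 is C3 + 17 semitones = F4.
The open B3 string is 11 semitones above the open C3, so the same pitch on the B3 string lies at fret 17 − 11 = 6.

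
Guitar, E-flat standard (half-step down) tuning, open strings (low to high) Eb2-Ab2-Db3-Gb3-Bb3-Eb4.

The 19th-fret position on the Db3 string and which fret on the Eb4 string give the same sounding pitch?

Db3 at fret 19 is Db3 + 19 semitones = Ab4.
The open Eb4 string is 14 semitones above the open Db3, so the same pitch on the Eb4 string lies at fret 19 − 14 = 5.

5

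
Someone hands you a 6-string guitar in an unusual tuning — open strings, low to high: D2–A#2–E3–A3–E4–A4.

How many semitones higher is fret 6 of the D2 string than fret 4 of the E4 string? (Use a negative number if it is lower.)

D2 at fret 6 → G#2 (MIDI 44); E4 at fret 4 → G#4 (MIDI 68).
44 − 68 = -24, so the two pitches are 24 semitones apart.

-24 semitones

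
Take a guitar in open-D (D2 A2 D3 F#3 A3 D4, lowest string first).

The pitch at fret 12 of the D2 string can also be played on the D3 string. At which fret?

D2 at fret 12 is D2 + 12 semitones = D3.
The open D3 string is 12 semitones above the open D2, so the same pitch on the D3 string lies at fret 12 − 12 = 0.

0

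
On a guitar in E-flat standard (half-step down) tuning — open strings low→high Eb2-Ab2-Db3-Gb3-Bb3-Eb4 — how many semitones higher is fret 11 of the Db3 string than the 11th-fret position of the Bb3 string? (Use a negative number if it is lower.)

-9 semitones

Db3 at fret 11 → C4 (MIDI 60); Bb3 at fret 11 → A4 (MIDI 69).
60 − 69 = -9, so the two pitches are 9 semitones apart.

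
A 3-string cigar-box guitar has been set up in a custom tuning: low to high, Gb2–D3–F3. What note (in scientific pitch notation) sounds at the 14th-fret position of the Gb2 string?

Ab3

Each fret is one semitone, so Gb2 + 14 = Ab3.
(Equivalently spelled G#3.)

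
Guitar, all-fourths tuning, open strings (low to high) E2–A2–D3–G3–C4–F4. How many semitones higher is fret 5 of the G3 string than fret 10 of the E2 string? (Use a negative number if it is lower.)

G3 at fret 5 → C4 (MIDI 60); E2 at fret 10 → D3 (MIDI 50).
60 − 50 = 10, so the two pitches are 10 semitones apart.

10 semitones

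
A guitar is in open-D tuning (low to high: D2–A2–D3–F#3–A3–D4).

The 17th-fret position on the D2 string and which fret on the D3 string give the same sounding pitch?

5

Fret 17 on D2 is MIDI 38 + 17 = 55 (G3). On the D3 string (open MIDI 50), that pitch is 55 − 50 = fret 5.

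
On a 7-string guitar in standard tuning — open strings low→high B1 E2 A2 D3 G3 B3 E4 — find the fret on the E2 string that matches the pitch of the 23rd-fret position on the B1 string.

Fret 23 on B1 is MIDI 35 + 23 = 58 (A♯3). On the E2 string (open MIDI 40), that pitch is 58 − 40 = fret 18.

18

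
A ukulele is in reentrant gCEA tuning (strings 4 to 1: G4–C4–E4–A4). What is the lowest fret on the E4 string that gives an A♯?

From E4, count semitones up the chromatic scale until reaching A♯: E–F–F#–G–G#–A–A# — 6 steps.

6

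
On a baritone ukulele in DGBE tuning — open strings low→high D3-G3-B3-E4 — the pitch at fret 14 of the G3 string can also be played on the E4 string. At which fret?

5

Fret 14 on G3 is MIDI 55 + 14 = 69 (A4). On the E4 string (open MIDI 64), that pitch is 69 − 64 = fret 5.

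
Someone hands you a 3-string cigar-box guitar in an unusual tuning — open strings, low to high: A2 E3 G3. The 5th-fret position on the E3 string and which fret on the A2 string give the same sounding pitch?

Fret 5 on E3 is MIDI 52 + 5 = 57 (A3). On the A2 string (open MIDI 45), that pitch is 57 − 45 = fret 12.

12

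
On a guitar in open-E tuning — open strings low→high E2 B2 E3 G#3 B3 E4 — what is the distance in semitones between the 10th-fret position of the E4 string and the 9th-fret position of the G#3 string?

E4 at fret 10 → D5 (MIDI 74); G#3 at fret 9 → F4 (MIDI 65).
74 − 65 = 9, so the two pitches are 9 semitones apart, with D5 the higher.

9 semitones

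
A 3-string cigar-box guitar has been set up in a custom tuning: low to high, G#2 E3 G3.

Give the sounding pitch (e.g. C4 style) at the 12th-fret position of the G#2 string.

G#3

G#2 is MIDI 44. Adding 12 gives 56, which is G#3.
(Equivalently spelled Ab3.)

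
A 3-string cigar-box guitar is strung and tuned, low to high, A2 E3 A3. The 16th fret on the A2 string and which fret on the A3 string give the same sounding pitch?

A2 at fret 16 is A2 + 16 semitones = C#4.
The open A3 string is 12 semitones above the open A2, so the same pitch on the A3 string lies at fret 16 − 12 = 4.

4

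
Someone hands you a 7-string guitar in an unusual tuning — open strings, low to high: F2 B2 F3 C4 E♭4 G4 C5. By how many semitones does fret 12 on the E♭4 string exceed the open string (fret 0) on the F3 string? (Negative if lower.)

E♭4 at fret 12 → E♭5 (MIDI 75); F3 at fret 0 → F3 (MIDI 53).
75 − 53 = 22, so the two pitches are 22 semitones apart.

22 semitones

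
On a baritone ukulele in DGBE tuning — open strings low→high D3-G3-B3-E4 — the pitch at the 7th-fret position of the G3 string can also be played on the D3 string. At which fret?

G3 at fret 7 is G3 + 7 semitones = D4.
The open D3 string is 5 semitones below the open G3, so the same pitch on the D3 string lies at fret 7 + 5 = 12.

12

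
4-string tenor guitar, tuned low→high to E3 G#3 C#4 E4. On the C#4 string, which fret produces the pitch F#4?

5

F#4 is 5 semitones above the open C#4 (C#–D–D#–E–F–F#), so it sits at fret 5.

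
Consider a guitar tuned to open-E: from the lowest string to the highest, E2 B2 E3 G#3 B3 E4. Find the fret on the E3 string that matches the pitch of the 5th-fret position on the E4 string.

Fret 5 on E4 is MIDI 64 + 5 = 69 (A4). On the E3 string (open MIDI 52), that pitch is 69 − 52 = fret 17.

17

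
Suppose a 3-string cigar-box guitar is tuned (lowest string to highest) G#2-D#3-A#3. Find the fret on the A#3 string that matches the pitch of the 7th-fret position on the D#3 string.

Fret 7 on D#3 is MIDI 51 + 7 = 58 (A#3). On the A#3 string (open MIDI 58), that pitch is 58 − 58 = fret 0.

0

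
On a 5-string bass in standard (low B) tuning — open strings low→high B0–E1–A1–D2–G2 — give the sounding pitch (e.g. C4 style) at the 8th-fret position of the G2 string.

Each fret is one semitone, so G2 + 8 = D#3.
(Equivalently spelled Eb3.)

D#3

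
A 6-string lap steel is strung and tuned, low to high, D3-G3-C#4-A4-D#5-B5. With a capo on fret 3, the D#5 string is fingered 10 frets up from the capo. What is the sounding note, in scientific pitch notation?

E6

The capo raises the open D#5 by 3 semitones to F#5; fretting 10 more gives D#5 + 3 + 10 = D#5 + 13 semitones = E6.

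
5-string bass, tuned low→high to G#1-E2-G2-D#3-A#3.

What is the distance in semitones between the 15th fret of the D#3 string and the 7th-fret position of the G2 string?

16 semitones

D#3 at fret 15 → F#4 (MIDI 66); G2 at fret 7 → D3 (MIDI 50).
66 − 50 = 16, so the two pitches are 16 semitones apart, with F#4 the higher.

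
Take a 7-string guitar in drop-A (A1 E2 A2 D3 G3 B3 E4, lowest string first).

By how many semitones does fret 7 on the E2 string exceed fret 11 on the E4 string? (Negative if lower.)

-28 semitones

E2 at fret 7 → B2 (MIDI 47); E4 at fret 11 → D♯5 (MIDI 75).
47 − 75 = -28, so the two pitches are 28 semitones apart.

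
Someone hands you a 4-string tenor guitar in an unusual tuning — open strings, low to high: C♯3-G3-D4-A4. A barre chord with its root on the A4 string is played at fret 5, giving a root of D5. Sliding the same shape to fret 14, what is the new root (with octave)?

B5

Moving from fret 5 to fret 14 shifts the root by 9 semitones.
D5 up 9 semitones is B5.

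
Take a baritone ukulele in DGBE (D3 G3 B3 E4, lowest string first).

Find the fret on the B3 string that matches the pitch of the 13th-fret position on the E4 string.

18

E4 at fret 13 is E4 + 13 semitones = F5.
The open B3 string is 5 semitones below the open E4, so the same pitch on the B3 string lies at fret 13 + 5 = 18.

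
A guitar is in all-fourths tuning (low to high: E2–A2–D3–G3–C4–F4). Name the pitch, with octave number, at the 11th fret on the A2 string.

Each fret is one semitone, so A2 + 11 = G#3.

G#3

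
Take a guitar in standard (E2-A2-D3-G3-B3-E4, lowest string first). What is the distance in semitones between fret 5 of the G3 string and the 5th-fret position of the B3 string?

G3 at fret 5 → C4 (MIDI 60); B3 at fret 5 → E4 (MIDI 64).
60 − 64 = -4, so the two pitches are 4 semitones apart, with E4 the higher.

4 semitones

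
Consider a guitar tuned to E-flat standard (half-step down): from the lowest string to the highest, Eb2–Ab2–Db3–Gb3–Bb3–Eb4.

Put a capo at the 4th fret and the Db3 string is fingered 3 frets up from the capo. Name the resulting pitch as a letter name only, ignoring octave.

The capo raises the open Db3 by 4 semitones to F3; fretting 3 more gives Db3 + 4 + 3 = Db3 + 7 semitones, landing on Ab.

Ab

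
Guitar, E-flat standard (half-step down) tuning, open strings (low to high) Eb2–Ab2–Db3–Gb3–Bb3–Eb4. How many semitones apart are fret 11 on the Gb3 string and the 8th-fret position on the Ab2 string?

13 semitones

Gb3 at fret 11 → F4 (MIDI 65); Ab2 at fret 8 → E3 (MIDI 52).
65 − 52 = 13, so the two pitches are 13 semitones apart, with F4 the higher.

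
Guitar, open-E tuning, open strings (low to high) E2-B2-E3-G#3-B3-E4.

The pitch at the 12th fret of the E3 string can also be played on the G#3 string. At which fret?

8

E3 at fret 12 is E3 + 12 semitones = E4.
The open G#3 string is 4 semitones above the open E3, so the same pitch on the G#3 string lies at fret 12 − 4 = 8.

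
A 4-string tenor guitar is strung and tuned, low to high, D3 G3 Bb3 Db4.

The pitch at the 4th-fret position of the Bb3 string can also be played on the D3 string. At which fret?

12

Bb3 at fret 4 is Bb3 + 4 semitones = D4.
The open D3 string is 8 semitones below the open Bb3, so the same pitch on the D3 string lies at fret 4 + 8 = 12.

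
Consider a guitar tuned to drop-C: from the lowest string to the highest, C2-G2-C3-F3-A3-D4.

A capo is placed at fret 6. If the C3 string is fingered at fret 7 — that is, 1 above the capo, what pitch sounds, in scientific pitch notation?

G3

The capo raises the open C3 by 6 semitones to F#3; fretting 1 more gives C3 + 6 + 1 = C3 + 7 semitones = G3.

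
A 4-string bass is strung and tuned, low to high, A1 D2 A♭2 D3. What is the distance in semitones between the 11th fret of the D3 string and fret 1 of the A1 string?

27 semitones

D3 at fret 11 → D♭4 (MIDI 61); A1 at fret 1 → B♭1 (MIDI 34).
61 − 34 = 27, so the two pitches are 27 semitones apart, with D♭4 the higher.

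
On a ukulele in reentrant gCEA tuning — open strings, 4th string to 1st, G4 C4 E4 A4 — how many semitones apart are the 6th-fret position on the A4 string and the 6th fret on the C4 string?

A4 at fret 6 → D#5 (MIDI 75); C4 at fret 6 → F#4 (MIDI 66).
75 − 66 = 9, so the two pitches are 9 semitones apart, with D#5 the higher.

9 semitones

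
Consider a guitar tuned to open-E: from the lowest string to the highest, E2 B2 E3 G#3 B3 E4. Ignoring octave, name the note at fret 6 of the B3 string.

Each fret is one semitone, so B3 + 6 = F.

F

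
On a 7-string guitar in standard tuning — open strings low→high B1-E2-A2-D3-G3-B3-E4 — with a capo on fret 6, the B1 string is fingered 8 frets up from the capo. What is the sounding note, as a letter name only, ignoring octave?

C#

The capo raises the open B1 by 6 semitones to F2; fretting 8 more gives B1 + 6 + 8 = B1 + 14 semitones, landing on C#.
(Also written Db.)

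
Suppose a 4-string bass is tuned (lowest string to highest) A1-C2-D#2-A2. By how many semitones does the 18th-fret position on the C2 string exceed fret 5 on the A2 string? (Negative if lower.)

4 semitones

C2 at fret 18 → F#3 (MIDI 54); A2 at fret 5 → D3 (MIDI 50).
54 − 50 = 4, so the two pitches are 4 semitones apart.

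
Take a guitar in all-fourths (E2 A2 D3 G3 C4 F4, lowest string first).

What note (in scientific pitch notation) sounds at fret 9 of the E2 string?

The open E2 string plus 9 semitones: E–F–F#–G–G#–A–A#–B–C–C#.
The walk passes from B into C once, so the octave number goes from 2 to 3.

C♯3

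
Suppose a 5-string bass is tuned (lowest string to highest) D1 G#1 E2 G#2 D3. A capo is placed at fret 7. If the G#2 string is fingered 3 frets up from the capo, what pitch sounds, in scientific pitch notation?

F#3

The capo raises the open G#2 by 7 semitones to D#3; fretting 3 more gives G#2 + 7 + 3 = G#2 + 10 semitones = F#3.
(Also written Gb.)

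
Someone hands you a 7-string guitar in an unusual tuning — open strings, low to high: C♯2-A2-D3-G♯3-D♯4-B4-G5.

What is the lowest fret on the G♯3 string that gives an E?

From G♯3, count semitones up the chromatic scale until reaching E: G#–A–A#–B–C–C#–D–D#–E — 8 steps.

8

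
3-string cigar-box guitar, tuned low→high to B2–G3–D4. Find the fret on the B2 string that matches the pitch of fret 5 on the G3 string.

G3 at fret 5 is G3 + 5 semitones = C4.
The open B2 string is 8 semitones below the open G3, so the same pitch on the B2 string lies at fret 5 + 8 = 13.

13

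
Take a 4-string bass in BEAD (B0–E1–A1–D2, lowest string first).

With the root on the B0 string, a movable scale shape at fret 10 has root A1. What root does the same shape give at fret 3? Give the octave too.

Moving from fret 10 to fret 3 shifts the root by -7 semitones.
A1 down 7 semitones is D1.

D1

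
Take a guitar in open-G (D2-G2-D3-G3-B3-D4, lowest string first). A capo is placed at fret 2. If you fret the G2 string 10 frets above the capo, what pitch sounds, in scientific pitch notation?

The capo raises the open G2 by 2 semitones to A2; fretting 10 more gives G2 + 2 + 10 = G2 + 12 semitones = G3.

G3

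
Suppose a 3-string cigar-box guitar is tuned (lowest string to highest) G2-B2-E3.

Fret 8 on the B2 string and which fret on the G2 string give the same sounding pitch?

12

B2 at fret 8 is B2 + 8 semitones = G3.
The open G2 string is 4 semitones below the open B2, so the same pitch on the G2 string lies at fret 8 + 4 = 12.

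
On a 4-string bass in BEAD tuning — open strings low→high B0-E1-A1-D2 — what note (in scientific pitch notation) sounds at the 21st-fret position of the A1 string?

The open A1 string plus 21 semitones: A–A#–B–C–…–E–F–F#.
The walk passes from B into C 2 times, so the octave number goes from 1 to 3.
(Equivalently spelled Gb3.)

F#3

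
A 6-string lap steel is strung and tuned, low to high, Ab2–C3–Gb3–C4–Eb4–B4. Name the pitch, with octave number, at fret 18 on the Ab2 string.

D4

Each fret is one semitone, so Ab2 + 18 = D4.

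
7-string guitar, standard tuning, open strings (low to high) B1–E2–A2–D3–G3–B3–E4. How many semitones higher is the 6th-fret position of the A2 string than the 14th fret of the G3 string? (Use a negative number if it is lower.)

A2 at fret 6 → D#3 (MIDI 51); G3 at fret 14 → A4 (MIDI 69).
51 − 69 = -18, so the two pitches are 18 semitones apart.

-18 semitones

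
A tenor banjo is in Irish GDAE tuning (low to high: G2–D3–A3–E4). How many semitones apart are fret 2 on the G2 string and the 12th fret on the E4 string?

G2 at fret 2 → A2 (MIDI 45); E4 at fret 12 → E5 (MIDI 76).
45 − 76 = -31, so the two pitches are 31 semitones apart, with E5 the higher.

31 semitones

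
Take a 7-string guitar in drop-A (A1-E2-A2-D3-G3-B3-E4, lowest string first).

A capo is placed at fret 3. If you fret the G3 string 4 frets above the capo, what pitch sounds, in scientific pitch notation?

D4

The capo raises the open G3 by 3 semitones to A#3; fretting 4 more gives G3 + 3 + 4 = G3 + 7 semitones = D4.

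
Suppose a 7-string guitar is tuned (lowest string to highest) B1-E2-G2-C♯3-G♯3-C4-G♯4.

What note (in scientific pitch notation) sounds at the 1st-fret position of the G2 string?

The open G2 string plus 1 semitone: G–G#.
No B→C boundary is crossed, so the octave stays at 2.

G♯2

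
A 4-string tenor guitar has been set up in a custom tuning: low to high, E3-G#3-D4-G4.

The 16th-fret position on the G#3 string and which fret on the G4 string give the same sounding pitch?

G#3 at fret 16 is G#3 + 16 semitones = C5.
The open G4 string is 11 semitones above the open G#3, so the same pitch on the G4 string lies at fret 16 − 11 = 5.

5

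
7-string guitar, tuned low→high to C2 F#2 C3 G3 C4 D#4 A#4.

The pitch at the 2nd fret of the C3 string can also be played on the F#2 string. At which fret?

Fret 2 on C3 is MIDI 48 + 2 = 50 (D3). On the F#2 string (open MIDI 42), that pitch is 50 − 42 = fret 8.

8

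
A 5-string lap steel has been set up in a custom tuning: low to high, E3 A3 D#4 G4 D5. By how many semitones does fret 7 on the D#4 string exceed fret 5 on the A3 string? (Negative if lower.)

D#4 at fret 7 → A#4 (MIDI 70); A3 at fret 5 → D4 (MIDI 62).
70 − 62 = 8, so the two pitches are 8 semitones apart.

8 semitones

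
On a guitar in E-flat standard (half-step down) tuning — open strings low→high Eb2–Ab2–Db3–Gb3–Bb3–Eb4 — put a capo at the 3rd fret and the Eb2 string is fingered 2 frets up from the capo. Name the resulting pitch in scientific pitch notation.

The capo raises the open Eb2 by 3 semitones to Gb2; fretting 2 more gives Eb2 + 3 + 2 = Eb2 + 5 semitones = Ab2.

Ab2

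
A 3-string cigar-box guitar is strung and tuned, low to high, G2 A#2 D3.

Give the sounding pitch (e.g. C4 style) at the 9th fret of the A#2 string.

A#2 is MIDI 46. Adding 9 gives 55, which is G3.

G3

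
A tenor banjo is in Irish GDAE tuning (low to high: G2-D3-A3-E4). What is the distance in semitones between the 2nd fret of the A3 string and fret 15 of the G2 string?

A3 at fret 2 → B3 (MIDI 59); G2 at fret 15 → A#3 (MIDI 58).
59 − 58 = 1, so the two pitches are 1 semitone apart, with B3 the higher.

1 semitone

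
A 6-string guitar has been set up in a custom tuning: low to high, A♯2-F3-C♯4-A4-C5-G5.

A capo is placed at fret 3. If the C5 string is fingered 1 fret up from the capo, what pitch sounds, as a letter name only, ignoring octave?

The capo raises the open C5 by 3 semitones to D♯5; fretting 1 more gives C5 + 3 + 1 = C5 + 4 semitones, landing on E.

E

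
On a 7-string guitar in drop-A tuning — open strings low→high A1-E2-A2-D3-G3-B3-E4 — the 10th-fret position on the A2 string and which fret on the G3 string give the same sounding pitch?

0

A2 at fret 10 is A2 + 10 semitones = G3.
The open G3 string is 10 semitones above the open A2, so the same pitch on the G3 string lies at fret 10 − 10 = 0.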